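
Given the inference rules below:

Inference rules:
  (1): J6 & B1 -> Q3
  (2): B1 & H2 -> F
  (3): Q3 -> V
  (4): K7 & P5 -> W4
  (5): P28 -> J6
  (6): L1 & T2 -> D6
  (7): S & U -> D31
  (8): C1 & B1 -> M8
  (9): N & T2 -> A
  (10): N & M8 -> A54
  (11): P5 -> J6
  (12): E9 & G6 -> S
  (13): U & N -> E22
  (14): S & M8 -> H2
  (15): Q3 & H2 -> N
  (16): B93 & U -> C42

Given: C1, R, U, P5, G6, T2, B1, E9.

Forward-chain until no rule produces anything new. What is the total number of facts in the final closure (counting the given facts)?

Round 1: (8) [C1 & B1 -> M8]; (11) [P5 -> J6]; (12) [E9 & G6 -> S]. Adds M8, J6, S.
Round 2: (1) [J6 & B1 -> Q3]; (7) [S & U -> D31]; (14) [S & M8 -> H2]. Adds Q3, D31, H2.
Round 3: (2) [B1 & H2 -> F]; (3) [Q3 -> V]; (15) [Q3 & H2 -> N]. Adds F, V, N.
Round 4: (9) [N & T2 -> A]; (10) [N & M8 -> A54]; (13) [U & N -> E22]. Adds A, A54, E22.
Closure: {A, A54, B1, C1, D31, E22, E9, F, G6, H2, J6, M8, N, P5, Q3, R, S, T2, U, V} — 20 facts.

20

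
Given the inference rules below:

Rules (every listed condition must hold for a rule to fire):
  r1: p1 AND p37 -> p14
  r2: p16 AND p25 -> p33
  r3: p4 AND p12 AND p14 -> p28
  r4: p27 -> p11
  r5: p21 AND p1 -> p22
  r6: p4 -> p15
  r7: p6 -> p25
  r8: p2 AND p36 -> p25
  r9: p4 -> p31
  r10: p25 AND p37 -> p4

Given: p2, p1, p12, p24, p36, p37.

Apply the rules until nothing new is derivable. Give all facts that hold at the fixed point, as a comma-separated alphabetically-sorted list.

Round 1: r1 [p1 AND p37 -> p14]; r8 [p2 AND p36 -> p25]. Adds p14, p25.
Round 2: r10 [p25 AND p37 -> p4]. Adds p4.
Round 3: r3 [p4 AND p12 AND p14 -> p28]; r6 [p4 -> p15]; r9 [p4 -> p31]. Adds p28, p15, p31.

p1, p12, p14, p15, p2, p24, p25, p28, p31, p36, p37, p4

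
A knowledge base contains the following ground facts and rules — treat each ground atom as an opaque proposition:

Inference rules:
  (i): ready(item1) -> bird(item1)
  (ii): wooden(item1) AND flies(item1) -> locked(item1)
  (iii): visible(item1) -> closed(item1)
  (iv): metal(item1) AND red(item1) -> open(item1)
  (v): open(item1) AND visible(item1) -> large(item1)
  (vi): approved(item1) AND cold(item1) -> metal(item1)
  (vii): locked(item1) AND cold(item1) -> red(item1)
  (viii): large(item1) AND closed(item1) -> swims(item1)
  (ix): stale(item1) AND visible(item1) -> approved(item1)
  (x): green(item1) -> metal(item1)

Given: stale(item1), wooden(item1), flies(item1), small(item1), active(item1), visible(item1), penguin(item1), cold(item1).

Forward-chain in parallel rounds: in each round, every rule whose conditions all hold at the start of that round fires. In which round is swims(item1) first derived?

Round 1: (ii) [wooden(item1) AND flies(item1) -> locked(item1)]; (iii) [visible(item1) -> closed(item1)]; (ix) [stale(item1) AND visible(item1) -> approved(item1)]. New: locked(item1), closed(item1), approved(item1).
Round 2: (vi) [approved(item1) AND cold(item1) -> metal(item1)]; (vii) [locked(item1) AND cold(item1) -> red(item1)]. New: metal(item1), red(item1).
Round 3: (iv) [metal(item1) AND red(item1) -> open(item1)]. New: open(item1).
Round 4: (v) [open(item1) AND visible(item1) -> large(item1)]. New: large(item1).
Round 5: (viii) [large(item1) AND closed(item1) -> swims(item1)]. New: swims(item1).
swims(item1) first appears in round 5.

5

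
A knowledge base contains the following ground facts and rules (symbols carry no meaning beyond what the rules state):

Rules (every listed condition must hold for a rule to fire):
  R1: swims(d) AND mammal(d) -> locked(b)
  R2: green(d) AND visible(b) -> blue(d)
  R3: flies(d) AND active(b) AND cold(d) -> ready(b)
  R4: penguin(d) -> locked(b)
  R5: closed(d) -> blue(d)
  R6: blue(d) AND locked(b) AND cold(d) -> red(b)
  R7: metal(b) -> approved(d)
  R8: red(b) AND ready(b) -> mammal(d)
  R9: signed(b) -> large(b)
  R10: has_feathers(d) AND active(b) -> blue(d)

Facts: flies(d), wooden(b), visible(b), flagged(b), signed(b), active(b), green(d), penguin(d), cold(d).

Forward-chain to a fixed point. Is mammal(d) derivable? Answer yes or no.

yes

Round 1: R2 [green(d) AND visible(b) -> blue(d)]; R3 [flies(d) AND active(b) AND cold(d) -> ready(b)]; R4 [penguin(d) -> locked(b)]; R9 [signed(b) -> large(b)]. Adds blue(d), ready(b), locked(b), large(b).
Round 2: R6 [blue(d) AND locked(b) AND cold(d) -> red(b)]. Adds red(b).
Round 3: R8 [red(b) AND ready(b) -> mammal(d)]. Adds mammal(d).
mammal(d) appears in round 3, so it is derivable.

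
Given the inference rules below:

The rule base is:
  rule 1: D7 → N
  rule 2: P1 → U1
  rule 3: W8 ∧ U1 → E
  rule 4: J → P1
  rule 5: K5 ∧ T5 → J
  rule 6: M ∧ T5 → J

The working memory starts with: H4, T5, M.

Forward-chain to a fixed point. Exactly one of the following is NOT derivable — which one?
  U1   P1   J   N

N

Round 1: rule 6 [M ∧ T5 → J]. Adds J.
Round 2: rule 4 [J → P1]. Adds P1.
Round 3: rule 2 [P1 → U1]. Adds U1.
Derived: U1 (round 3), J (round 1), P1 (round 2). N never appears in any round.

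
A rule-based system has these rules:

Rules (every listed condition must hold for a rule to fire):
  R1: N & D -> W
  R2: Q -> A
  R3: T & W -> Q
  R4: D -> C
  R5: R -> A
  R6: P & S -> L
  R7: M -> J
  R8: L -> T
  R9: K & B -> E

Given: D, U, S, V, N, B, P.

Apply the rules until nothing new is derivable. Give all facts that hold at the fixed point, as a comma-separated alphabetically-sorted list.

A, B, C, D, L, N, P, Q, S, T, U, V, W

Round 1 fires R1, R4, R6, giving W, C, L.
Round 2 fires R8, giving T.
Round 3 fires R3, giving Q.
Round 4 fires R2, giving A.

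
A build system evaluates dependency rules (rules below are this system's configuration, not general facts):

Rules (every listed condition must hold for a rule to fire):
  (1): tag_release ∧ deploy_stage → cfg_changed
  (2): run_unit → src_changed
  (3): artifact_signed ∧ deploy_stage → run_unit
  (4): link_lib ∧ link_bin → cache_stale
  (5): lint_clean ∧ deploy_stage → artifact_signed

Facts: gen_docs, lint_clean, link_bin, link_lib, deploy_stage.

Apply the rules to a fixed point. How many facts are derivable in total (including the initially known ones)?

Round 1: (4) [link_lib ∧ link_bin → cache_stale]; (5) [lint_clean ∧ deploy_stage → artifact_signed]. Adds cache_stale, artifact_signed.
Round 2: (3) [artifact_signed ∧ deploy_stage → run_unit]. Adds run_unit.
Round 3: (2) [run_unit → src_changed]. Adds src_changed.
Closure: {artifact_signed, cache_stale, deploy_stage, gen_docs, link_bin, link_lib, lint_clean, run_unit, src_changed} — 9 facts.

9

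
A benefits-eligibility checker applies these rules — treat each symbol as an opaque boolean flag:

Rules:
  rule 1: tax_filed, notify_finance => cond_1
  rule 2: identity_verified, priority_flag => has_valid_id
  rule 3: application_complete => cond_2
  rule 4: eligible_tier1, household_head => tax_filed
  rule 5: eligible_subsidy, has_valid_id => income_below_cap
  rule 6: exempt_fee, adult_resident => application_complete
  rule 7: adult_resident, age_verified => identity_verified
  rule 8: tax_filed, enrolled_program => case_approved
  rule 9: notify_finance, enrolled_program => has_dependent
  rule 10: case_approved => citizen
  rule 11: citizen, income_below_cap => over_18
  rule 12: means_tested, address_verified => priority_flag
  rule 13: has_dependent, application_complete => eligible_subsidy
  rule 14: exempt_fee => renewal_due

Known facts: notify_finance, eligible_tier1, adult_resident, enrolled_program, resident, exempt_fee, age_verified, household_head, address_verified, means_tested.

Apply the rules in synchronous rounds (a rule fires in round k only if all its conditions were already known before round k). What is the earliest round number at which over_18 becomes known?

4

Round 1 fires rule 4, rule 6, rule 7, rule 9, rule 12, rule 14, giving tax_filed, application_complete, identity_verified, has_dependent, priority_flag, renewal_due.
Round 2 fires rule 1, rule 2, rule 3, rule 8, rule 13, giving cond_1, has_valid_id, cond_2, case_approved, eligible_subsidy.
Round 3 fires rule 5, rule 10, giving income_below_cap, citizen.
Round 4 fires rule 11, giving over_18.
over_18 first appears in round 4.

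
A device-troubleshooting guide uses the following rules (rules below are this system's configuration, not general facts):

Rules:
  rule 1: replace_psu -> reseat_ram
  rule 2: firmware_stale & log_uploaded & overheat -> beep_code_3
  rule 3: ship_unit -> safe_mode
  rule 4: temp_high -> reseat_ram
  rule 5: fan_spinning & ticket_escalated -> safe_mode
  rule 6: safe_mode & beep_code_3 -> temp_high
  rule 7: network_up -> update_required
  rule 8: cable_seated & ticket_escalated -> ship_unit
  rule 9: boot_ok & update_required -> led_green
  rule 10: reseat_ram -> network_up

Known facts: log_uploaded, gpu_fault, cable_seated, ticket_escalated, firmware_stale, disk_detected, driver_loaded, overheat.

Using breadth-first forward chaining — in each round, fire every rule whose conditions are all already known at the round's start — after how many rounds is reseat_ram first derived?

Round 1: rule 2 [firmware_stale & log_uploaded & overheat -> beep_code_3]; rule 8 [cable_seated & ticket_escalated -> ship_unit]. New: beep_code_3, ship_unit.
Round 2: rule 3 [ship_unit -> safe_mode]. New: safe_mode.
Round 3: rule 6 [safe_mode & beep_code_3 -> temp_high]. New: temp_high.
Round 4: rule 4 [temp_high -> reseat_ram]. New: reseat_ram.
reseat_ram first appears in round 4.

4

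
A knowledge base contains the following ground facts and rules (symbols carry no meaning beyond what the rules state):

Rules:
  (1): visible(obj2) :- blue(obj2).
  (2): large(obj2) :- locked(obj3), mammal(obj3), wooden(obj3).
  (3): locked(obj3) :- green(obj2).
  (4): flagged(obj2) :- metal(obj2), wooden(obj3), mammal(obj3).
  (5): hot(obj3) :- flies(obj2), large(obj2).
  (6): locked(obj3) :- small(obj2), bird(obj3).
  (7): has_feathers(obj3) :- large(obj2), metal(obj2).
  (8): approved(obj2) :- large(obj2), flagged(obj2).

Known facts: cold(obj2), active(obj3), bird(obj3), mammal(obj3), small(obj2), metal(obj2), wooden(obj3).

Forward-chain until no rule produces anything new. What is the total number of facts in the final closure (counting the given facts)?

Round 1 — (4), (6), derive flagged(obj2), locked(obj3).
Round 2 — (2), derive large(obj2).
Round 3 — (7), (8), derive has_feathers(obj3), approved(obj2).
Closure: {active(obj3), approved(obj2), bird(obj3), cold(obj2), flagged(obj2), has_feathers(obj3), large(obj2), locked(obj3), mammal(obj3), metal(obj2), small(obj2), wooden(obj3)} — 12 facts.

12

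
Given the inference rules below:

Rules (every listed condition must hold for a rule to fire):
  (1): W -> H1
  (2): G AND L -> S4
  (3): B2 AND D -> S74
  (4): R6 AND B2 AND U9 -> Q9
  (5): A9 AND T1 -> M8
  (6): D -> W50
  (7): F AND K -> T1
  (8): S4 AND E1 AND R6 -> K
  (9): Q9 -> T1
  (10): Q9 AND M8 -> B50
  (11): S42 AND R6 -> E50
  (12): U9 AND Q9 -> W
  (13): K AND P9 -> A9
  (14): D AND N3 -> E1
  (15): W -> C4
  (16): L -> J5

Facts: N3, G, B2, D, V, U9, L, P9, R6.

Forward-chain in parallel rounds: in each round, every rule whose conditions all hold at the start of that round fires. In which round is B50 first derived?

Round 1 — (2), (3), (4), (6), (14), (16), derive S4, S74, Q9, W50, E1, J5.
Round 2 — (8), (9), (12), derive K, T1, W.
Round 3 — (1), (13), (15), derive H1, A9, C4.
Round 4 — (5), derive M8.
Round 5 — (10), derive B50.
B50 first appears in round 5.

5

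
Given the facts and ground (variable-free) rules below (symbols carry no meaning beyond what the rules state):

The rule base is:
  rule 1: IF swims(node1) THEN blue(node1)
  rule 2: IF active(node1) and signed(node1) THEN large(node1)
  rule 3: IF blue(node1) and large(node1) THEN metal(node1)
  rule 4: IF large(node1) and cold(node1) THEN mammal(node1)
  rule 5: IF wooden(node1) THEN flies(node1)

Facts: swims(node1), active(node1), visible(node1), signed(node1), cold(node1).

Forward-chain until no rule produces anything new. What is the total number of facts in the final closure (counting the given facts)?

Round 1 fires rule 1, rule 2, giving blue(node1), large(node1).
Round 2 fires rule 3, rule 4, giving metal(node1), mammal(node1).
Closure: {active(node1), blue(node1), cold(node1), large(node1), mammal(node1), metal(node1), signed(node1), swims(node1), visible(node1)} — 9 facts.

9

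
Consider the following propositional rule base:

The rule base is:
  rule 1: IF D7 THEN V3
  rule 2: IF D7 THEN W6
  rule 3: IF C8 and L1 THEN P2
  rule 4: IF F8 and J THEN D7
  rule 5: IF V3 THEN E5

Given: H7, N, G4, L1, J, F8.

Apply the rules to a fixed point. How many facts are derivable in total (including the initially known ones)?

10

Round 1: rule 4 [IF F8 and J THEN D7]. New: D7.
Round 2: rule 1 [IF D7 THEN V3]; rule 2 [IF D7 THEN W6]. New: V3, W6.
Round 3: rule 5 [IF V3 THEN E5]. New: E5.
Closure: {D7, E5, F8, G4, H7, J, L1, N, V3, W6} — 10 facts.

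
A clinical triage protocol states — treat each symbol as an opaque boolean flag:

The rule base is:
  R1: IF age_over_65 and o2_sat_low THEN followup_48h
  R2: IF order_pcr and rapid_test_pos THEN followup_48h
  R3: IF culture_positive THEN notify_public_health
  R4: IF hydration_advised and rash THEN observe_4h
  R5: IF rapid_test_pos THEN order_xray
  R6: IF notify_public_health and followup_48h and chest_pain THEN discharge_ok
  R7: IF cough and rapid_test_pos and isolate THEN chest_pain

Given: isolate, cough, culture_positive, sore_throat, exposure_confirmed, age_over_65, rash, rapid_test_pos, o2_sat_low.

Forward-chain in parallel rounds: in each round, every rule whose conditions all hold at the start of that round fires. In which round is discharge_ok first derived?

Round 1: R1 [IF age_over_65 and o2_sat_low THEN followup_48h]; R3 [IF culture_positive THEN notify_public_health]; R5 [IF rapid_test_pos THEN order_xray]; R7 [IF cough and rapid_test_pos and isolate THEN chest_pain]. New: followup_48h, notify_public_health, order_xray, chest_pain.
Round 2: R6 [IF notify_public_health and followup_48h and chest_pain THEN discharge_ok]. New: discharge_ok.
discharge_ok first appears in round 2.

2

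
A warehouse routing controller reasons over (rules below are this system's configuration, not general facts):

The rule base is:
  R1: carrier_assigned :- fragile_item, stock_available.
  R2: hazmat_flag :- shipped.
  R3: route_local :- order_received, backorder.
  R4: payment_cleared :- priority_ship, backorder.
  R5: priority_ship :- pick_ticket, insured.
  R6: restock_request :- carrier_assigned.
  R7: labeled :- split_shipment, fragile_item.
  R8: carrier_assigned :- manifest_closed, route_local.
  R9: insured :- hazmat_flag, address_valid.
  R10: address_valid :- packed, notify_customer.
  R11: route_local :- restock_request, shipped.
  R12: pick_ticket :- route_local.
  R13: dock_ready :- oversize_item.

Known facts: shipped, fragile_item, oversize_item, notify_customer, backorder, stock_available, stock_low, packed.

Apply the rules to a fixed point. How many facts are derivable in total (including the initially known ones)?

Round 1: R1 [carrier_assigned :- fragile_item, stock_available.]; R2 [hazmat_flag :- shipped.]; R10 [address_valid :- packed, notify_customer.]; R13 [dock_ready :- oversize_item.]. New: carrier_assigned, hazmat_flag, address_valid, dock_ready.
Round 2: R6 [restock_request :- carrier_assigned.]; R9 [insured :- hazmat_flag, address_valid.]. New: restock_request, insured.
Round 3: R11 [route_local :- restock_request, shipped.]. New: route_local.
Round 4: R12 [pick_ticket :- route_local.]. New: pick_ticket.
Round 5: R5 [priority_ship :- pick_ticket, insured.]. New: priority_ship.
Round 6: R4 [payment_cleared :- priority_ship, backorder.]. New: payment_cleared.
Closure: {address_valid, backorder, carrier_assigned, dock_ready, fragile_item, hazmat_flag, insured, notify_customer, oversize_item, packed, payment_cleared, pick_ticket, priority_ship, restock_request, route_local, shipped, stock_available, stock_low} — 18 facts.

18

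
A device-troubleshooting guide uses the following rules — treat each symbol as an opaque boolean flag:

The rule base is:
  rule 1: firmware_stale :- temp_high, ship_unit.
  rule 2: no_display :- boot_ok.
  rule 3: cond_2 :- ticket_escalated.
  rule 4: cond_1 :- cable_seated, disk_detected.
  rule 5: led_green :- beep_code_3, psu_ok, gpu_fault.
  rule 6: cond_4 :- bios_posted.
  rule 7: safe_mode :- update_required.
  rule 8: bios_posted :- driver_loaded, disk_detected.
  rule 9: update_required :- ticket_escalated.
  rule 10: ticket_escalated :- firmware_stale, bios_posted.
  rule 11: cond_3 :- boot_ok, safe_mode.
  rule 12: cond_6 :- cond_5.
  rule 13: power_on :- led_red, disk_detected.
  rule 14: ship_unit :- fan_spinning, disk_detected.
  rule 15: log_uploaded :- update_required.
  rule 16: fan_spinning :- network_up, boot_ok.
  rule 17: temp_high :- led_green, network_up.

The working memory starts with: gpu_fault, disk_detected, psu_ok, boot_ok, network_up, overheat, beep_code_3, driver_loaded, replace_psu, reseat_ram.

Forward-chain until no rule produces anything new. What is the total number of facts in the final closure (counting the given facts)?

24

Round 1 fires rule 2, rule 5, rule 8, rule 16, giving no_display, led_green, bios_posted, fan_spinning.
Round 2 fires rule 6, rule 14, rule 17, giving cond_4, ship_unit, temp_high.
Round 3 fires rule 1, giving firmware_stale.
Round 4 fires rule 10, giving ticket_escalated.
Round 5 fires rule 3, rule 9, giving cond_2, update_required.
Round 6 fires rule 7, rule 15, giving safe_mode, log_uploaded.
Round 7 fires rule 11, giving cond_3.
Closure: {beep_code_3, bios_posted, boot_ok, cond_2, cond_3, cond_4, disk_detected, driver_loaded, fan_spinning, firmware_stale, gpu_fault, led_green, log_uploaded, network_up, no_display, overheat, psu_ok, replace_psu, reseat_ram, safe_mode, ship_unit, temp_high, ticket_escalated, update_required} — 24 facts.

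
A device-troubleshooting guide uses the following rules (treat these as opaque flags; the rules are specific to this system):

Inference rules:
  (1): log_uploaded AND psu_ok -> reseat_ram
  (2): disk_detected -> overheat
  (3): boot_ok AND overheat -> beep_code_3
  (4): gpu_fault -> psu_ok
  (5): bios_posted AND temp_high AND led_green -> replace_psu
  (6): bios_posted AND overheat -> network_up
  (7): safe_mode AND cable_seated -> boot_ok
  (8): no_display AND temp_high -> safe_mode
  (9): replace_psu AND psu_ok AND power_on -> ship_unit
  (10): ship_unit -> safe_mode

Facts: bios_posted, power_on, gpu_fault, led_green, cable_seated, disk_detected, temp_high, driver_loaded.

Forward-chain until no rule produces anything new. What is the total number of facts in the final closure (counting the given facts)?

Round 1 — (2), (4), (5), derive overheat, psu_ok, replace_psu.
Round 2 — (6), (9), derive network_up, ship_unit.
Round 3 — (10), derive safe_mode.
Round 4 — (7), derive boot_ok.
Round 5 — (3), derive beep_code_3.
Closure: {beep_code_3, bios_posted, boot_ok, cable_seated, disk_detected, driver_loaded, gpu_fault, led_green, network_up, overheat, power_on, psu_ok, replace_psu, safe_mode, ship_unit, temp_high} — 16 facts.

16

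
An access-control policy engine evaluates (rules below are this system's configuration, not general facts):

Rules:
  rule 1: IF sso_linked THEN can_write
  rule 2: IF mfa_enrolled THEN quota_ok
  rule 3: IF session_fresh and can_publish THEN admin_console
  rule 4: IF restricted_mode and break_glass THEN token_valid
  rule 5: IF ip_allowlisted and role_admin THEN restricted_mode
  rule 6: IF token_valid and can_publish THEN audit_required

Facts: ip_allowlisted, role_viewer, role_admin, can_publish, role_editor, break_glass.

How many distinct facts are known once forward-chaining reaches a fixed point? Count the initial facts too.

9

Round 1: rule 5 [IF ip_allowlisted and role_admin THEN restricted_mode]. New: restricted_mode.
Round 2: rule 4 [IF restricted_mode and break_glass THEN token_valid]. New: token_valid.
Round 3: rule 6 [IF token_valid and can_publish THEN audit_required]. New: audit_required.
Closure: {audit_required, break_glass, can_publish, ip_allowlisted, restricted_mode, role_admin, role_editor, role_viewer, token_valid} — 9 facts.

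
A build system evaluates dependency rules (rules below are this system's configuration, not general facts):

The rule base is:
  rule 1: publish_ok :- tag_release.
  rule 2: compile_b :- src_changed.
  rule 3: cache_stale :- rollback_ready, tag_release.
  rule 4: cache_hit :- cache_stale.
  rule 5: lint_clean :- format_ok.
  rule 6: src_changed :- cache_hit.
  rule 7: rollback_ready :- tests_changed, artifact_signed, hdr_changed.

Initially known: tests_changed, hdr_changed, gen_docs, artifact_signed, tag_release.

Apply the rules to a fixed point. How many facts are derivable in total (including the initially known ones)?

11

[1] rule 1 [publish_ok :- tag_release.]; rule 7 [rollback_ready :- tests_changed, artifact_signed, hdr_changed.]. ⇒ new: publish_ok, rollback_ready.
[2] rule 3 [cache_stale :- rollback_ready, tag_release.]. ⇒ new: cache_stale.
[3] rule 4 [cache_hit :- cache_stale.]. ⇒ new: cache_hit.
[4] rule 6 [src_changed :- cache_hit.]. ⇒ new: src_changed.
[5] rule 2 [compile_b :- src_changed.]. ⇒ new: compile_b.
Closure: {artifact_signed, cache_hit, cache_stale, compile_b, gen_docs, hdr_changed, publish_ok, rollback_ready, src_changed, tag_release, tests_changed} — 11 facts.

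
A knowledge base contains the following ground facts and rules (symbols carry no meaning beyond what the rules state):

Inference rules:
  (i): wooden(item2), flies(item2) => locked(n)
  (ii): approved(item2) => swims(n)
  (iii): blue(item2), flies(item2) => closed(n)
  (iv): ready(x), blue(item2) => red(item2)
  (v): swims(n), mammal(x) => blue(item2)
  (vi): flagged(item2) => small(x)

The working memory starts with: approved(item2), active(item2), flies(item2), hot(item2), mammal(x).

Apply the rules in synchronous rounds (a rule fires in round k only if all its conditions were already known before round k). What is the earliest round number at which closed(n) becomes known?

3

Round 1 fires (ii), giving swims(n).
Round 2 fires (v), giving blue(item2).
Round 3 fires (iii), giving closed(n).
closed(n) first appears in round 3.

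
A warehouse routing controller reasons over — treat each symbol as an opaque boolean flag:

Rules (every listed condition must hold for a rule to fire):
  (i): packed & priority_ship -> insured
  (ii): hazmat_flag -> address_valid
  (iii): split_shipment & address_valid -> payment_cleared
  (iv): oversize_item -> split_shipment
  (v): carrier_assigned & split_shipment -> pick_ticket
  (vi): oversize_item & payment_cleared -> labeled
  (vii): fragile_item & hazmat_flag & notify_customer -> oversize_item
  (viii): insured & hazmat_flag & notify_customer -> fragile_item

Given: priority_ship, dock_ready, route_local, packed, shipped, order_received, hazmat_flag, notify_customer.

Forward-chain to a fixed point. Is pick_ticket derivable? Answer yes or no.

Round 1: (i) [packed & priority_ship -> insured]; (ii) [hazmat_flag -> address_valid]. New: insured, address_valid.
Round 2: (viii) [insured & hazmat_flag & notify_customer -> fragile_item]. New: fragile_item.
Round 3: (vii) [fragile_item & hazmat_flag & notify_customer -> oversize_item]. New: oversize_item.
Round 4: (iv) [oversize_item -> split_shipment]. New: split_shipment.
Round 5: (iii) [split_shipment & address_valid -> payment_cleared]. New: payment_cleared.
Round 6: (vi) [oversize_item & payment_cleared -> labeled]. New: labeled.
Fixed point reached. pick_ticket is concluded only by (v); (v) needs carrier_assigned (never derived).

no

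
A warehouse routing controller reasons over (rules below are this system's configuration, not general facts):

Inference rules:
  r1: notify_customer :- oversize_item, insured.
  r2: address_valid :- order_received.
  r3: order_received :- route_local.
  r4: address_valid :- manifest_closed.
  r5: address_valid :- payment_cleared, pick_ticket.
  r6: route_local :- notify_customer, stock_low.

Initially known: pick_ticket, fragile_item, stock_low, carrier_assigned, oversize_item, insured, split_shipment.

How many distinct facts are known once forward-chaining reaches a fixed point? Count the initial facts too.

[1] r1 [notify_customer :- oversize_item, insured.]. ⇒ new: notify_customer.
[2] r6 [route_local :- notify_customer, stock_low.]. ⇒ new: route_local.
[3] r3 [order_received :- route_local.]. ⇒ new: order_received.
[4] r2 [address_valid :- order_received.]. ⇒ new: address_valid.
Closure: {address_valid, carrier_assigned, fragile_item, insured, notify_customer, order_received, oversize_item, pick_ticket, route_local, split_shipment, stock_low} — 11 facts.

11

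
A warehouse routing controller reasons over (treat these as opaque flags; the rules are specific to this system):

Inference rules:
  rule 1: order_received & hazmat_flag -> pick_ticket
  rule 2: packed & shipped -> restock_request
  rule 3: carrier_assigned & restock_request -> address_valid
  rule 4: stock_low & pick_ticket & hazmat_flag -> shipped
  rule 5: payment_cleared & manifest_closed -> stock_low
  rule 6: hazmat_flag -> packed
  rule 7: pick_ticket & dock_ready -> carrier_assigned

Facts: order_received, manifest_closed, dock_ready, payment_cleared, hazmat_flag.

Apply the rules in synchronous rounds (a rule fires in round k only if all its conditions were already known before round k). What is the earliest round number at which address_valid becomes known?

Round 1: rule 1 [order_received & hazmat_flag -> pick_ticket]; rule 5 [payment_cleared & manifest_closed -> stock_low]; rule 6 [hazmat_flag -> packed]. Adds pick_ticket, stock_low, packed.
Round 2: rule 4 [stock_low & pick_ticket & hazmat_flag -> shipped]; rule 7 [pick_ticket & dock_ready -> carrier_assigned]. Adds shipped, carrier_assigned.
Round 3: rule 2 [packed & shipped -> restock_request]. Adds restock_request.
Round 4: rule 3 [carrier_assigned & restock_request -> address_valid]. Adds address_valid.
address_valid first appears in round 4.

4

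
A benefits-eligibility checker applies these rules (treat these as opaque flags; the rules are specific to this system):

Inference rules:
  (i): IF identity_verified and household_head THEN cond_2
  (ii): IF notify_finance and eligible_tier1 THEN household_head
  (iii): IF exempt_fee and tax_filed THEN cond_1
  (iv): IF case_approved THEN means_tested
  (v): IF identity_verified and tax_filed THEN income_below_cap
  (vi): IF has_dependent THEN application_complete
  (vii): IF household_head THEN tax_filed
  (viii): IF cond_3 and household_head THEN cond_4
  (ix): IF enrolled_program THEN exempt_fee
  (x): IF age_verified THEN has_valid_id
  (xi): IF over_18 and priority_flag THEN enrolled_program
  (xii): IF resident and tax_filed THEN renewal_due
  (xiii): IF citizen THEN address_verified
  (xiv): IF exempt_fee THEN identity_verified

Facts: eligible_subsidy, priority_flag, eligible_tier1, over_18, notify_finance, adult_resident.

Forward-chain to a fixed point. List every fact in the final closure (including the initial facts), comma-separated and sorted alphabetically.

Round 1 — (ii), (xi), derive household_head, enrolled_program.
Round 2 — (vii), (ix), derive tax_filed, exempt_fee.
Round 3 — (iii), (xiv), derive cond_1, identity_verified.
Round 4 — (i), (v), derive cond_2, income_below_cap.

adult_resident, cond_1, cond_2, eligible_subsidy, eligible_tier1, enrolled_program, exempt_fee, household_head, identity_verified, income_below_cap, notify_finance, over_18, priority_flag, tax_filed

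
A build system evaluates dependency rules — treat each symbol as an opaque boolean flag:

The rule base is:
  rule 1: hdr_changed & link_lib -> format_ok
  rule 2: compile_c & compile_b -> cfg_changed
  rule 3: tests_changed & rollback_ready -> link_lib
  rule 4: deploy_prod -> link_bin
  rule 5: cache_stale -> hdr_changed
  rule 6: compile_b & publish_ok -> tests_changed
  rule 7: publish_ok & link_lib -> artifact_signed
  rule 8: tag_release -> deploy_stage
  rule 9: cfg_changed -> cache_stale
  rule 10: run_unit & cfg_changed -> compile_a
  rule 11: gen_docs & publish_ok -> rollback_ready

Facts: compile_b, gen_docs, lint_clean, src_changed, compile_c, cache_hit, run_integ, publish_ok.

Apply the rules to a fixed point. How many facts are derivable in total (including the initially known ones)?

Round 1 fires rule 2, rule 6, rule 11, giving cfg_changed, tests_changed, rollback_ready.
Round 2 fires rule 3, rule 9, giving link_lib, cache_stale.
Round 3 fires rule 5, rule 7, giving hdr_changed, artifact_signed.
Round 4 fires rule 1, giving format_ok.
Closure: {artifact_signed, cache_hit, cache_stale, cfg_changed, compile_b, compile_c, format_ok, gen_docs, hdr_changed, link_lib, lint_clean, publish_ok, rollback_ready, run_integ, src_changed, tests_changed} — 16 facts.

16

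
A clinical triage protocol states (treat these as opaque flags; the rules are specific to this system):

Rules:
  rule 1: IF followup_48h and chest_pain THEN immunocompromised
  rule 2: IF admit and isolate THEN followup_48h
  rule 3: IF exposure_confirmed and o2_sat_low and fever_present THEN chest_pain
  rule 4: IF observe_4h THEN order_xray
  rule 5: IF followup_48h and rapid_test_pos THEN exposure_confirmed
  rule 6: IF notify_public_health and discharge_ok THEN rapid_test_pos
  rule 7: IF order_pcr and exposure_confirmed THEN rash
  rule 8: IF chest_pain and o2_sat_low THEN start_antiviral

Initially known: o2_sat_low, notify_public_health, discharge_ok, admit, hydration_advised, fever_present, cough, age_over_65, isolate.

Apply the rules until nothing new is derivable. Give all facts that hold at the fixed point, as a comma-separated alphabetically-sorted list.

[1] rule 2 [IF admit and isolate THEN followup_48h]; rule 6 [IF notify_public_health and discharge_ok THEN rapid_test_pos]. ⇒ new: followup_48h, rapid_test_pos.
[2] rule 5 [IF followup_48h and rapid_test_pos THEN exposure_confirmed]. ⇒ new: exposure_confirmed.
[3] rule 3 [IF exposure_confirmed and o2_sat_low and fever_present THEN chest_pain]. ⇒ new: chest_pain.
[4] rule 1 [IF followup_48h and chest_pain THEN immunocompromised]; rule 8 [IF chest_pain and o2_sat_low THEN start_antiviral]. ⇒ new: immunocompromised, start_antiviral.

admit, age_over_65, chest_pain, cough, discharge_ok, exposure_confirmed, fever_present, followup_48h, hydration_advised, immunocompromised, isolate, notify_public_health, o2_sat_low, rapid_test_pos, start_antiviral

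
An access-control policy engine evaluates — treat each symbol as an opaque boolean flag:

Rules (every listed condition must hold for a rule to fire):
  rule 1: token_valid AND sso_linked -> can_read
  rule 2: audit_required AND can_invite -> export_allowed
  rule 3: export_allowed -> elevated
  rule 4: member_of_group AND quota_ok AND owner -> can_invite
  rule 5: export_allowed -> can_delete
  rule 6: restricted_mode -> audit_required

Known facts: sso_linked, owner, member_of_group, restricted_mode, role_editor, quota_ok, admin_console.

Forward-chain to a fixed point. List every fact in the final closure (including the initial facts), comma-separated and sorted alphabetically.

[1] rule 4 [member_of_group AND quota_ok AND owner -> can_invite]; rule 6 [restricted_mode -> audit_required]. ⇒ new: can_invite, audit_required.
[2] rule 2 [audit_required AND can_invite -> export_allowed]. ⇒ new: export_allowed.
[3] rule 3 [export_allowed -> elevated]; rule 5 [export_allowed -> can_delete]. ⇒ new: elevated, can_delete.

admin_console, audit_required, can_delete, can_invite, elevated, export_allowed, member_of_group, owner, quota_ok, restricted_mode, role_editor, sso_linked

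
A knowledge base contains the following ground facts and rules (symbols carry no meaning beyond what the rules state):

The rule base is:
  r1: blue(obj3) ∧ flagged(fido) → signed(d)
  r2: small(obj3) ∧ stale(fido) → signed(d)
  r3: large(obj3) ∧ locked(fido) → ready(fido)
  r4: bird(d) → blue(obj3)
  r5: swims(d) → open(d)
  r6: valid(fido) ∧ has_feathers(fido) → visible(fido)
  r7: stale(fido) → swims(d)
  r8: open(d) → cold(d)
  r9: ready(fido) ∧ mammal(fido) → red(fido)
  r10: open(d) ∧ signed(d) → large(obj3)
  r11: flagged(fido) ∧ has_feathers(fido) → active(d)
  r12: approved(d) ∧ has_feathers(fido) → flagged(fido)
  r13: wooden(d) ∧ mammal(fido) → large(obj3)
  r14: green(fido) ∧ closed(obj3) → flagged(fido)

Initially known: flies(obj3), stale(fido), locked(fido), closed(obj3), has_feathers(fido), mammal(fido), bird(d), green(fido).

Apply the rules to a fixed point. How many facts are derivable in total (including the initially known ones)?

Round 1: r4 [bird(d) → blue(obj3)]; r7 [stale(fido) → swims(d)]; r14 [green(fido) ∧ closed(obj3) → flagged(fido)]. New: blue(obj3), swims(d), flagged(fido).
Round 2: r1 [blue(obj3) ∧ flagged(fido) → signed(d)]; r5 [swims(d) → open(d)]; r11 [flagged(fido) ∧ has_feathers(fido) → active(d)]. New: signed(d), open(d), active(d).
Round 3: r8 [open(d) → cold(d)]; r10 [open(d) ∧ signed(d) → large(obj3)]. New: cold(d), large(obj3).
Round 4: r3 [large(obj3) ∧ locked(fido) → ready(fido)]. New: ready(fido).
Round 5: r9 [ready(fido) ∧ mammal(fido) → red(fido)]. New: red(fido).
Closure: {active(d), bird(d), blue(obj3), closed(obj3), cold(d), flagged(fido), flies(obj3), green(fido), has_feathers(fido), large(obj3), locked(fido), mammal(fido), open(d), ready(fido), red(fido), signed(d), stale(fido), swims(d)} — 18 facts.

18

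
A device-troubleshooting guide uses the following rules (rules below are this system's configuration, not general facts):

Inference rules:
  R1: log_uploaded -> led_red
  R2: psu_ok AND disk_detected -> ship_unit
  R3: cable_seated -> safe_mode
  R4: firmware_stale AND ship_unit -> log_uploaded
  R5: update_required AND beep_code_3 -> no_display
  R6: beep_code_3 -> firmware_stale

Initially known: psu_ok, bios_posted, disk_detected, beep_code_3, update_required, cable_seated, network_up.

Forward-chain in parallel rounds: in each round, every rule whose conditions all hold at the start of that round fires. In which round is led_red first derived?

[1] R2 [psu_ok AND disk_detected -> ship_unit]; R3 [cable_seated -> safe_mode]; R5 [update_required AND beep_code_3 -> no_display]; R6 [beep_code_3 -> firmware_stale]. ⇒ new: ship_unit, safe_mode, no_display, firmware_stale.
[2] R4 [firmware_stale AND ship_unit -> log_uploaded]. ⇒ new: log_uploaded.
[3] R1 [log_uploaded -> led_red]. ⇒ new: led_red.
led_red first appears in round 3.

3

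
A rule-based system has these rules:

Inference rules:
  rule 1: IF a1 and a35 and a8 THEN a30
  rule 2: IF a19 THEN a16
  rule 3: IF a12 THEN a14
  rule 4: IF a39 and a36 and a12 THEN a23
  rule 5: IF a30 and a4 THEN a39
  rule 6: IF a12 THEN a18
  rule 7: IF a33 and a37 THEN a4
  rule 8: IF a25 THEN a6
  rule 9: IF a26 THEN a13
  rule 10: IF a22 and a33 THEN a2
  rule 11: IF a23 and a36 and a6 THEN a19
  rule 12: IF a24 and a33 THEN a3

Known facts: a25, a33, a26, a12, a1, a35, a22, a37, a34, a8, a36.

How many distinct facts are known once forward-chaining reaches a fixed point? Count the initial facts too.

Round 1: rule 1 [IF a1 and a35 and a8 THEN a30]; rule 3 [IF a12 THEN a14]; rule 6 [IF a12 THEN a18]; rule 7 [IF a33 and a37 THEN a4]; rule 8 [IF a25 THEN a6]; rule 9 [IF a26 THEN a13]; rule 10 [IF a22 and a33 THEN a2]. Adds a30, a14, a18, a4, a6, a13, a2.
Round 2: rule 5 [IF a30 and a4 THEN a39]. Adds a39.
Round 3: rule 4 [IF a39 and a36 and a12 THEN a23]. Adds a23.
Round 4: rule 11 [IF a23 and a36 and a6 THEN a19]. Adds a19.
Round 5: rule 2 [IF a19 THEN a16]. Adds a16.
Closure: {a1, a12, a13, a14, a16, a18, a19, a2, a22, a23, a25, a26, a30, a33, a34, a35, a36, a37, a39, a4, a6, a8} — 22 facts.

22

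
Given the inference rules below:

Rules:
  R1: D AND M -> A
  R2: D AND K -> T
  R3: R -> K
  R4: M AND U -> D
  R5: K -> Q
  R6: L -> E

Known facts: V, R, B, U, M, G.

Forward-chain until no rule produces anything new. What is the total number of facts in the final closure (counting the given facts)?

Round 1 — R3, R4, derive K, D.
Round 2 — R1, R2, R5, derive A, T, Q.
Closure: {A, B, D, G, K, M, Q, R, T, U, V} — 11 facts.

11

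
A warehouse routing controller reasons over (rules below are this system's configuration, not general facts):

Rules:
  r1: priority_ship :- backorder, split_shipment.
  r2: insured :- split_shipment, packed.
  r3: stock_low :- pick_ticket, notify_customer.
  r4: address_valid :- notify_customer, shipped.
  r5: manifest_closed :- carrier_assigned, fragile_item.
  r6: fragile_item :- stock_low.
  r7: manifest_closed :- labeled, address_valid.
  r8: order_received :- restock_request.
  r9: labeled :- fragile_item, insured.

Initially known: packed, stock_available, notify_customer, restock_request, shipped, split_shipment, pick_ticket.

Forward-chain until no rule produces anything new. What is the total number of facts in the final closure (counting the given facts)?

14

Round 1: r2 [insured :- split_shipment, packed.]; r3 [stock_low :- pick_ticket, notify_customer.]; r4 [address_valid :- notify_customer, shipped.]; r8 [order_received :- restock_request.]. Adds insured, stock_low, address_valid, order_received.
Round 2: r6 [fragile_item :- stock_low.]. Adds fragile_item.
Round 3: r9 [labeled :- fragile_item, insured.]. Adds labeled.
Round 4: r7 [manifest_closed :- labeled, address_valid.]. Adds manifest_closed.
Closure: {address_valid, fragile_item, insured, labeled, manifest_closed, notify_customer, order_received, packed, pick_ticket, restock_request, shipped, split_shipment, stock_available, stock_low} — 14 facts.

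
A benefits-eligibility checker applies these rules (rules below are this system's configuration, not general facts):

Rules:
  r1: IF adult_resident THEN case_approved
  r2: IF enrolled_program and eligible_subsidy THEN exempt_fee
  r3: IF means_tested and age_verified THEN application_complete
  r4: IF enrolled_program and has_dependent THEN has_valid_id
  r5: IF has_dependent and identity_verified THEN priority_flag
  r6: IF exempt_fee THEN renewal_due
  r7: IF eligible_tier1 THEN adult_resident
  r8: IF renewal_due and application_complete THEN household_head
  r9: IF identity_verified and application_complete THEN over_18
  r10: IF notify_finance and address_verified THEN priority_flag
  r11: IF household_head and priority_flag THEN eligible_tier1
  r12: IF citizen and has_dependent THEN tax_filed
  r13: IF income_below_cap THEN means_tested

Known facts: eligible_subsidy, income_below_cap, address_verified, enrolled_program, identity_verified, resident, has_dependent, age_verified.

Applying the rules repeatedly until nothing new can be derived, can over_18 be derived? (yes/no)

yes

Round 1 — r2, r4, r5, r13, derive exempt_fee, has_valid_id, priority_flag, means_tested.
Round 2 — r3, r6, derive application_complete, renewal_due.
Round 3 — r8, r9, derive household_head, over_18.
Round 4 — r11, derive eligible_tier1.
Round 5 — r7, derive adult_resident.
Round 6 — r1, derive case_approved.
over_18 appears in round 3, so it is derivable.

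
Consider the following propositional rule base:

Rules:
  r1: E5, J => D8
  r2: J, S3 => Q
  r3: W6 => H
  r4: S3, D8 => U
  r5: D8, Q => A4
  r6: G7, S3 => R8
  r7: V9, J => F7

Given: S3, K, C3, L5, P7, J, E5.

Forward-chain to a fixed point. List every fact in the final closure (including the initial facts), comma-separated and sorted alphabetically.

[1] r1 [E5, J => D8]; r2 [J, S3 => Q]. ⇒ new: D8, Q.
[2] r4 [S3, D8 => U]; r5 [D8, Q => A4]. ⇒ new: U, A4.

A4, C3, D8, E5, J, K, L5, P7, Q, S3, U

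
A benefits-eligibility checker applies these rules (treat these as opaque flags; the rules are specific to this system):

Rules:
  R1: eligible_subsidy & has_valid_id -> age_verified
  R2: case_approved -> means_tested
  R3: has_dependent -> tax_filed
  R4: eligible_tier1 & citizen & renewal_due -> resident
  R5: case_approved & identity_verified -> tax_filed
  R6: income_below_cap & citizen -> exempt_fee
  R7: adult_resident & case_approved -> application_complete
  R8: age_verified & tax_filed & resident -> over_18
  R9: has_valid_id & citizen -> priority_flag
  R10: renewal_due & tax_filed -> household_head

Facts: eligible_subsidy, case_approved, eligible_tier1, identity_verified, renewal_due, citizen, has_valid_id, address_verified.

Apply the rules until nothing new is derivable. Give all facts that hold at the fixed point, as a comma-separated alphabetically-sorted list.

Round 1 — R1, R2, R4, R5, R9, derive age_verified, means_tested, resident, tax_filed, priority_flag.
Round 2 — R8, R10, derive over_18, household_head.

address_verified, age_verified, case_approved, citizen, eligible_subsidy, eligible_tier1, has_valid_id, household_head, identity_verified, means_tested, over_18, priority_flag, renewal_due, resident, tax_filed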